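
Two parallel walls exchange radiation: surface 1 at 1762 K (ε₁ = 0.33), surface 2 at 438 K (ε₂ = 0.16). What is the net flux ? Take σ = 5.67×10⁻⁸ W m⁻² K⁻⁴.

For two large parallel gray plates, q = σ(T₁⁴ − T₂⁴) / (1/ε₁ + 1/ε₂ − 1).
1/ε₁ + 1/ε₂ − 1 = 1/0.33 + 1/0.16 − 1 = 8.280.
T₁⁴ − T₂⁴ = 9.64×10^12 − 3.68×10^10 = 9.60×10^12 K⁴.
q = 5.67×10⁻⁸ × 9.60×10^12 / 8.280 = 65800 W/m².

q ≈ 65800 W/m²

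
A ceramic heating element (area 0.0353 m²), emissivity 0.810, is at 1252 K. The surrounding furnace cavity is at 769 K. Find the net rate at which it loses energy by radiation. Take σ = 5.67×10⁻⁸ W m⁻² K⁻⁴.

Q ≈ 3420 W

Q = εσA(T⁴ − T_s⁴). T⁴ − T_s⁴ = (1252)⁴ − (769)⁴ = 2.46×10^12 − 3.50×10^11 = 2.11×10^12 K⁴.
Q = 0.810 × 5.67×10⁻⁸ × 0.0353 × 2.11×10^12 = 3420 W.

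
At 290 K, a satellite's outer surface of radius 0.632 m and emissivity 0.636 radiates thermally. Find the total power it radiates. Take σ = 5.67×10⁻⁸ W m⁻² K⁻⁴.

A = 4πr² = 4π × (0.632)² = 5.02 m².
P = εσAT⁴ = 0.636 × 5.67×10⁻⁸ × 5.02 × (290)⁴ = 0.636 × 5.67×10⁻⁸ × 5.02 × 7.07×10^9.
P = 1280 W.

P ≈ 1280 W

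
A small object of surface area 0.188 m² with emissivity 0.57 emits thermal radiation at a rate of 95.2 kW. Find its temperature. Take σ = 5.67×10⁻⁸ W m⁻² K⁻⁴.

From P = εσAT⁴, T = (P / εσA)^(1/4) = (95200 / (0.57 × 5.67×10⁻⁸ × 0.188))^(1/4).
T = (1.57×10^13)^(1/4) = 1990 K.

T ≈ 1990 K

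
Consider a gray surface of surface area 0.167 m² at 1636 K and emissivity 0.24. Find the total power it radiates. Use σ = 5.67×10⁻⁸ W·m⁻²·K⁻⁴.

Stefan–Boltzmann: P = εσAT⁴ = 0.24 × 5.67×10⁻⁸ × 0.167 × (1636)⁴ = 0.24 × 5.67×10⁻⁸ × 0.167 × 7.16×10^12.
P = 16300 W.

P ≈ 16300 W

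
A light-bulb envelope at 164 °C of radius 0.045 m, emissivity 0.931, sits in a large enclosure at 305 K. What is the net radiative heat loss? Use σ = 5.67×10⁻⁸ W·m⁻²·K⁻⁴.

Q ≈ 37.4 W

A = 4πr² = 4π × (0.045)² = 0.0254 m².
Convert: 164 °C = 437 K.
Q = εσA(T⁴ − T_s⁴). T⁴ − T_s⁴ = (437)⁴ − (305)⁴ = 3.65×10^10 − 8.65×10^9 = 2.78×10^10 K⁴.
Q = 0.931 × 5.67×10⁻⁸ × 0.0254 × 2.78×10^10 = 37.4 W.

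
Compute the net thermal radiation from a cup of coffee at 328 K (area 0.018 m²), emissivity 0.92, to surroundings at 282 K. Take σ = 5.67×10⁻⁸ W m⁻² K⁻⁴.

Q ≈ 4.93 W

Q = εσA(T⁴ − T_s⁴). T⁴ − T_s⁴ = (328)⁴ − (282)⁴ = 1.16×10^10 − 6.32×10^9 = 5.25×10^9 K⁴.
Q = 0.92 × 5.67×10⁻⁸ × 0.0180 × 5.25×10^9 = 4.93 W.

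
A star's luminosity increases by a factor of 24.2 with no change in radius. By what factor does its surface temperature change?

factor ≈ 2.22

P ∝ T⁴ ⇒ T ∝ P^(1/4), so T scales by (24.2)^(1/4) = 2.22.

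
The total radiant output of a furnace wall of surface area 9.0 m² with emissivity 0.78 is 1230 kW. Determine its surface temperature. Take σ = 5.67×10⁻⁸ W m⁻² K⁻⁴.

From P = εσAT⁴, T = (P / εσA)^(1/4) = (1.23×10^6 / (0.78 × 5.67×10⁻⁸ × 9.00))^(1/4).
T = (3.09×10^12)^(1/4) = 1330 K.

T ≈ 1330 K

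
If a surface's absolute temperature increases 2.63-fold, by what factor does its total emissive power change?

P ∝ T⁴, so the power scales as (2.63)⁴ = 47.8.

factor ≈ 47.8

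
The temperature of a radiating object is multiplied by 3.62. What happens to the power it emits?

P ∝ T⁴, so the power scales as (3.62)⁴ = 172.

factor ≈ 172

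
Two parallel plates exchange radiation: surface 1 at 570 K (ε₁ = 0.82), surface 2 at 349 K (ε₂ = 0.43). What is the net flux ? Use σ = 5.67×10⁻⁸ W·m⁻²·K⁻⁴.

q ≈ 2020 W/m²

For two large parallel gray plates, q = σ(T₁⁴ − T₂⁴) / (1/ε₁ + 1/ε₂ − 1).
1/ε₁ + 1/ε₂ − 1 = 1/0.82 + 1/0.43 − 1 = 2.545.
T₁⁴ − T₂⁴ = 1.06×10^11 − 1.48×10^10 = 9.07×10^10 K⁴.
q = 5.67×10⁻⁸ × 9.07×10^10 / 2.545 = 2020 W/m².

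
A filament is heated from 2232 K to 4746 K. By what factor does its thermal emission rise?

P ∝ T⁴, so the ratio is (4746/2232)⁴ = (2.126)⁴ = 20.4.

ratio ≈ 20.4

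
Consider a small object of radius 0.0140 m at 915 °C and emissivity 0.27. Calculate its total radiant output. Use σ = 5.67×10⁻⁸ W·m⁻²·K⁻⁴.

P ≈ 75.1 W

A = 4πr² = 4π × (0.0140)² = 2.46×10^-3 m².
915 °C = 1188 K.
Stefan–Boltzmann: P = εσAT⁴ = 0.27 × 5.67×10⁻⁸ × 2.46×10^-3 × (1188)⁴ = 0.27 × 5.67×10⁻⁸ × 2.46×10^-3 × 1.99×10^12.
P = 75.1 W.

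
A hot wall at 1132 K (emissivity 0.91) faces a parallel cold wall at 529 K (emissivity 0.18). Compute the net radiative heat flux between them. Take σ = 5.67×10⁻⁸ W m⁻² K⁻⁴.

q ≈ 15700 W/m²

For two large parallel gray plates, q = σ(T₁⁴ − T₂⁴) / (1/ε₁ + 1/ε₂ − 1).
1/ε₁ + 1/ε₂ − 1 = 1/0.91 + 1/0.18 − 1 = 5.654.
T₁⁴ − T₂⁴ = 1.64×10^12 − 7.83×10^10 = 1.56×10^12 K⁴.
q = 5.67×10⁻⁸ × 1.56×10^12 / 5.654 = 15700 W/m².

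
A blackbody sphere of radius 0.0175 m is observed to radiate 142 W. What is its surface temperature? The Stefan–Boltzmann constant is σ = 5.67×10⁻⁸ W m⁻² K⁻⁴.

A = 4πr² = 4π × (0.0175)² = 3.85×10^-3 m².
From P = σAT⁴, T = (P / σA)^(1/4) = (142 / (5.67×10⁻⁸ × 3.85×10^-3))^(1/4).
T = (6.51×10^11)^(1/4) = 898 K.

T ≈ 898 K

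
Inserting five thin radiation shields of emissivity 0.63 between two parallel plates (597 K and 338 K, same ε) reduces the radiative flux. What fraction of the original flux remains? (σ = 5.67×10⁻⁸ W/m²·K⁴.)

ratio ≈ 0.167

With N identical shields there are N+1 = 6 gaps in series, each with the same radiative resistance, so the flux falls to 1/(N+1) of its unshielded value.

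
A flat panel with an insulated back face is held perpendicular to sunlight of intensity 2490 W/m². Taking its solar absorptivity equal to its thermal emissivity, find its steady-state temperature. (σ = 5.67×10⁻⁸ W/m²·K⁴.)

T ≈ 458 K

Absorbed flux αS = emitted flux εσT⁴ (one radiating face); with α = ε, T = (S/σ)^(1/4).
T = (2490 / 5.67×10⁻⁸)^(1/4) = (4.39×10^10)^(1/4).
T = 458 K.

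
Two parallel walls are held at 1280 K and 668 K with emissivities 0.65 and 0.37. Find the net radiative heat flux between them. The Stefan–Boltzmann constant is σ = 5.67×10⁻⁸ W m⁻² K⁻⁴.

q ≈ 43500 W/m²

For two large parallel gray plates, q = σ(T₁⁴ − T₂⁴) / (1/ε₁ + 1/ε₂ − 1).
1/ε₁ + 1/ε₂ − 1 = 1/0.65 + 1/0.37 − 1 = 3.241.
T₁⁴ − T₂⁴ = 2.68×10^12 − 1.99×10^11 = 2.49×10^12 K⁴.
q = 5.67×10⁻⁸ × 2.49×10^12 / 3.241 = 43500 W/m².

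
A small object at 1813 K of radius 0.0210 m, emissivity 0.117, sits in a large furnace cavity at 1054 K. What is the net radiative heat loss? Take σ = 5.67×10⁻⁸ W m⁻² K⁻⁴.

Q ≈ 352 W

A = 4πr² = 4π × (0.0210)² = 5.54×10^-3 m².
Q = εσA(T⁴ − T_s⁴). T⁴ − T_s⁴ = (1813)⁴ − (1054)⁴ = 1.08×10^13 − 1.23×10^12 = 9.57×10^12 K⁴.
Q = 0.117 × 5.67×10⁻⁸ × 5.54×10^-3 × 9.57×10^12 = 352 W.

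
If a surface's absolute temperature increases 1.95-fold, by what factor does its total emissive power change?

factor ≈ 14.5

P ∝ T⁴, so the power scales as (1.95)⁴ = 14.5.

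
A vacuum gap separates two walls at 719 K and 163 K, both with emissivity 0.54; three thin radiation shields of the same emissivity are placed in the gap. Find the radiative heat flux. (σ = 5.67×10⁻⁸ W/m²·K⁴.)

Each of the 4 gaps contributes resistance (2/ε − 1) = 2/0.54 − 1 = 2.704; total = 10.81.
q = σ(T₁⁴ − T₂⁴) / 10.81 = 5.67×10⁻⁸ × 2.67×10^11 / 10.81 = 1400 W/m².

q ≈ 1400 W/m²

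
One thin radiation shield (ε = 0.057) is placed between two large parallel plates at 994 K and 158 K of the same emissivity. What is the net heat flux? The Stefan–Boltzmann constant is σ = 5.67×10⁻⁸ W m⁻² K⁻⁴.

q ≈ 811 W/m²

Each of the 2 gaps contributes resistance (2/ε − 1) = 2/0.057 − 1 = 34.09; total = 68.18.
q = σ(T₁⁴ − T₂⁴) / 68.18 = 5.67×10⁻⁸ × 9.76×10^11 / 68.18 = 811 W/m².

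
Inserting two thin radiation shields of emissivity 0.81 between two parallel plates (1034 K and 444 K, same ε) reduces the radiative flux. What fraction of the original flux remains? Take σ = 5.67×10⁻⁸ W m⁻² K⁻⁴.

ratio ≈ 0.333

With N identical shields there are N+1 = 3 gaps in series, each with the same radiative resistance, so the flux falls to 1/(N+1) of its unshielded value.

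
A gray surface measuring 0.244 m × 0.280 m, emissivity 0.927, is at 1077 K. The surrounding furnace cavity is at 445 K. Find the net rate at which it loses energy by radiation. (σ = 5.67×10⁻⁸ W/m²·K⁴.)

A = 0.244 × 0.280 = 0.0683 m².
Q = εσA(T⁴ − T_s⁴). T⁴ − T_s⁴ = (1077)⁴ − (445)⁴ = 1.35×10^12 − 3.92×10^10 = 1.31×10^12 K⁴.
Q = 0.927 × 5.67×10⁻⁸ × 0.0683 × 1.31×10^12 = 4690 W.

Q ≈ 4690 W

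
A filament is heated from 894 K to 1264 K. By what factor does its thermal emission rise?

P ∝ T⁴, so the ratio is (1264/894)⁴ = (1.414)⁴ = 4.00.

ratio ≈ 4.00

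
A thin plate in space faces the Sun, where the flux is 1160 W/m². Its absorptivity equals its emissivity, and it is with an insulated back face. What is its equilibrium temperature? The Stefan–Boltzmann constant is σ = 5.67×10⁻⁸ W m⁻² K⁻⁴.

Absorbed flux αS = emitted flux εσT⁴ (one radiating face); with α = ε, T = (S/σ)^(1/4).
T = (1160 / 5.67×10⁻⁸)^(1/4) = (2.05×10^10)^(1/4).
T = 378 K.

T ≈ 378 K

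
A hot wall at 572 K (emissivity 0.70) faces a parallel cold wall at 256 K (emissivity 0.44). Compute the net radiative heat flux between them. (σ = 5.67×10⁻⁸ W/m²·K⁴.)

For two large parallel gray plates, q = σ(T₁⁴ − T₂⁴) / (1/ε₁ + 1/ε₂ − 1).
1/ε₁ + 1/ε₂ − 1 = 1/0.70 + 1/0.44 − 1 = 2.701.
T₁⁴ − T₂⁴ = 1.07×10^11 − 4.29×10^9 = 1.03×10^11 K⁴.
q = 5.67×10⁻⁸ × 1.03×10^11 / 2.701 = 2160 W/m².

q ≈ 2160 W/m²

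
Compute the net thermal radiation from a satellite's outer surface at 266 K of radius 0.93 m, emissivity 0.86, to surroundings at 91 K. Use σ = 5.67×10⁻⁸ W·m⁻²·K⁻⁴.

Q ≈ 2620 W

A = 4πr² = 4π × (0.93)² = 10.9 m².
Q = εσA(T⁴ − T_s⁴). T⁴ − T_s⁴ = (266)⁴ − (91)⁴ = 5.01×10^9 − 6.86×10^7 = 4.94×10^9 K⁴.
Q = 0.86 × 5.67×10⁻⁸ × 10.9 × 4.94×10^9 = 2620 W.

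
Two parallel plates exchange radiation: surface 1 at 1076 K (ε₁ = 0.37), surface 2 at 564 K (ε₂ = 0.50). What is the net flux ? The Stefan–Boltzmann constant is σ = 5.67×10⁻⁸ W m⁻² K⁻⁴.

q ≈ 19000 W/m²

For two large parallel gray plates, q = σ(T₁⁴ − T₂⁴) / (1/ε₁ + 1/ε₂ − 1).
1/ε₁ + 1/ε₂ − 1 = 1/0.37 + 1/0.50 − 1 = 3.703.
T₁⁴ − T₂⁴ = 1.34×10^12 − 1.01×10^11 = 1.24×10^12 K⁴.
q = 5.67×10⁻⁸ × 1.24×10^12 / 3.703 = 19000 W/m².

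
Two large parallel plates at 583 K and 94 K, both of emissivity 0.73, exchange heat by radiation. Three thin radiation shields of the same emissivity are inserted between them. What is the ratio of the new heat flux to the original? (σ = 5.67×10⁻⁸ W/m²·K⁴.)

ratio ≈ 0.250

With N identical shields there are N+1 = 4 gaps in series, each with the same radiative resistance, so the flux falls to 1/(N+1) of its unshielded value.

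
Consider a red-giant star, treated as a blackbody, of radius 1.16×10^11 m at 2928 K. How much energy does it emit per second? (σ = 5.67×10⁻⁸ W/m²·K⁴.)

A = 4πr² = 4π × (1.16×10^11)² = 1.69×10^23 m².
P = σAT⁴ = 5.67×10⁻⁸ × 1.69×10^23 × (2928)⁴ = 5.67×10⁻⁸ × 1.69×10^23 × 7.35×10^13.
P = 7.05×10^29 W.

P ≈ 7.05×10^29 W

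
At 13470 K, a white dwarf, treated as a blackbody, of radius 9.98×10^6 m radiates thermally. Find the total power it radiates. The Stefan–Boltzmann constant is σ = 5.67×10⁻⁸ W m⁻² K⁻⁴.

A = 4πr² = 4π × (9.98×10^6)² = 1.25×10^15 m².
P = σAT⁴ = 5.67×10⁻⁸ × 1.25×10^15 × (13470)⁴ = 5.67×10⁻⁸ × 1.25×10^15 × 3.29×10^16.
P = 2.34×10^24 W.

P ≈ 2.34×10^24 W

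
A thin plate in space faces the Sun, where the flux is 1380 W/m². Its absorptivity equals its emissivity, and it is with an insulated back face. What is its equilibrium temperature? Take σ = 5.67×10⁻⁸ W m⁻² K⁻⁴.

Absorbed flux αS = emitted flux εσT⁴ (one radiating face); with α = ε, T = (S/σ)^(1/4).
T = (1380 / 5.67×10⁻⁸)^(1/4) = (2.43×10^10)^(1/4).
T = 395 K.

T ≈ 395 K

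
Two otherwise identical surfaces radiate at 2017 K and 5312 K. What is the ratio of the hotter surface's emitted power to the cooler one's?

P ∝ T⁴, so the ratio is (5312/2017)⁴ = (2.634)⁴ = 48.1.

ratio ≈ 48.1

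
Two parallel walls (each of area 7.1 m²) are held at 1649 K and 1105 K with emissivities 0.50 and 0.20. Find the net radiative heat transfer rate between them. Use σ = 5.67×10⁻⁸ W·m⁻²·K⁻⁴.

Q ≈ 3.96×10^5 W

For two large parallel gray plates, q = σ(T₁⁴ − T₂⁴) / (1/ε₁ + 1/ε₂ − 1).
1/ε₁ + 1/ε₂ − 1 = 1/0.50 + 1/0.20 − 1 = 6.000.
T₁⁴ − T₂⁴ = 7.39×10^12 − 1.49×10^12 = 5.90×10^12 K⁴.
q = 5.67×10⁻⁸ × 5.90×10^12 / 6.000 = 55800 W/m².
Q = q·A = 55800 × 7.1 = 3.96×10^5 W.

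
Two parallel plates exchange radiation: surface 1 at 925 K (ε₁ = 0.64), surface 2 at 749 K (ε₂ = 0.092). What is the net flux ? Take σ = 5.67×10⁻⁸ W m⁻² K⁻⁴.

q ≈ 2070 W/m²

For two large parallel gray plates, q = σ(T₁⁴ − T₂⁴) / (1/ε₁ + 1/ε₂ − 1).
1/ε₁ + 1/ε₂ − 1 = 1/0.64 + 1/0.092 − 1 = 11.43.
T₁⁴ − T₂⁴ = 7.32×10^11 − 3.15×10^11 = 4.17×10^11 K⁴.
q = 5.67×10⁻⁸ × 4.17×10^11 / 11.43 = 2070 W/m².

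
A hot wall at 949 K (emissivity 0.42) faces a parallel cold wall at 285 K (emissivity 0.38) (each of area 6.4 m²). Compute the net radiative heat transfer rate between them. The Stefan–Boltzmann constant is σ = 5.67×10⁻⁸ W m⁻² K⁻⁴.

Q ≈ 72800 W

For two large parallel gray plates, q = σ(T₁⁴ − T₂⁴) / (1/ε₁ + 1/ε₂ − 1).
1/ε₁ + 1/ε₂ − 1 = 1/0.42 + 1/0.38 − 1 = 4.013.
T₁⁴ − T₂⁴ = 8.11×10^11 − 6.60×10^9 = 8.04×10^11 K⁴.
q = 5.67×10⁻⁸ × 8.04×10^11 / 4.013 = 11400 W/m².
Q = q·A = 11400 × 6.4 = 72800 W.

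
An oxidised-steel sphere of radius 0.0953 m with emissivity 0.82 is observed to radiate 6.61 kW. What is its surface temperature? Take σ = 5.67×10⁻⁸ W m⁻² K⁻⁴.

A = 4πr² = 4π × (0.0953)² = 0.114 m².
From P = εσAT⁴, T = (P / εσA)^(1/4) = (6610 / (0.82 × 5.67×10⁻⁸ × 0.114))^(1/4).
T = (1.25×10^12)^(1/4) = 1060 K.

T ≈ 1060 K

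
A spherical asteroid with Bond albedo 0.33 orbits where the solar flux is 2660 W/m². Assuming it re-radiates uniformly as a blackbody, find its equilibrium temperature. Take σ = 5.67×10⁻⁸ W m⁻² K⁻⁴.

T ≈ 298 K

Power absorbed = (1−a)S·πR²; power emitted = 4πR²σT⁴. Equating and cancelling πR²:
T = ((1−a)S / 4σ)^(1/4) = (1780 / (4 × 5.67×10⁻⁸))^(1/4) = (7.86×10^9)^(1/4).
T = 298 K.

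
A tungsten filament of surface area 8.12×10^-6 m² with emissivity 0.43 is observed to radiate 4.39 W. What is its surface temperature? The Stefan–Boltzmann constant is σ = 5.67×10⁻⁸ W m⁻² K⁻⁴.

From P = εσAT⁴, T = (P / εσA)^(1/4) = (4.39 / (0.43 × 5.67×10⁻⁸ × 8.12×10^-6))^(1/4).
T = (2.22×10^13)^(1/4) = 2170 K.

T ≈ 2170 K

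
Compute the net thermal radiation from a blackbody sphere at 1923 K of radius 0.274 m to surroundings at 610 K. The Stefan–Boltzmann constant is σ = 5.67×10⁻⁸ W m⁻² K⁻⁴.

Q ≈ 7.24×10^5 W

A = 4πr² = 4π × (0.274)² = 0.943 m².
Q = σA(T⁴ − T_s⁴). T⁴ − T_s⁴ = (1923)⁴ − (610)⁴ = 1.37×10^13 − 1.38×10^11 = 1.35×10^13 K⁴.
Q = 5.67×10⁻⁸ × 0.943 × 1.35×10^13 = 7.24×10^5 W.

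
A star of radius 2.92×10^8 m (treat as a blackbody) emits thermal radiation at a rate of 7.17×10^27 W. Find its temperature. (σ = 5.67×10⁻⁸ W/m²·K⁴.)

T ≈ 18500 K

A = 4πr² = 4π × (2.92×10^8)² = 1.07×10^18 m².
From P = σAT⁴, T = (P / σA)^(1/4) = (7.17×10^27 / (5.67×10⁻⁸ × 1.07×10^18))^(1/4).
T = (1.18×10^17)^(1/4) = 18500 K.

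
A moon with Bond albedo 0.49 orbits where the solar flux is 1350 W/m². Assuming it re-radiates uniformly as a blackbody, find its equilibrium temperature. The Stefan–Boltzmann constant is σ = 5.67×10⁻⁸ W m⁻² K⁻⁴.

T ≈ 235 K

Power absorbed = (1−a)S·πR²; power emitted = 4πR²σT⁴. Equating and cancelling πR²:
T = ((1−a)S / 4σ)^(1/4) = (688 / (4 × 5.67×10⁻⁸))^(1/4) = (3.04×10^9)^(1/4).
T = 235 K.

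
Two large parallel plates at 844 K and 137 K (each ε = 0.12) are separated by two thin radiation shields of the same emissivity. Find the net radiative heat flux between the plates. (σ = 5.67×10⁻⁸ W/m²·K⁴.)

Each of the 3 gaps contributes resistance (2/ε − 1) = 2/0.12 − 1 = 15.67; total = 47.00.
q = σ(T₁⁴ − T₂⁴) / 47.00 = 5.67×10⁻⁸ × 5.07×10^11 / 47.00 = 612 W/m².

q ≈ 612 W/m²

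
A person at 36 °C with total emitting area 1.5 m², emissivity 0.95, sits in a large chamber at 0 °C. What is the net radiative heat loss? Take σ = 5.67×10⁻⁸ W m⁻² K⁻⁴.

Q ≈ 288 W

Convert: 36 °C = 309 K; 0 °C = 273 K.
Q = εσA(T⁴ − T_s⁴). T⁴ − T_s⁴ = (309)⁴ − (273)⁴ = 9.12×10^9 − 5.55×10^9 = 3.56×10^9 K⁴.
Q = 0.95 × 5.67×10⁻⁸ × 1.50 × 3.56×10^9 = 288 W.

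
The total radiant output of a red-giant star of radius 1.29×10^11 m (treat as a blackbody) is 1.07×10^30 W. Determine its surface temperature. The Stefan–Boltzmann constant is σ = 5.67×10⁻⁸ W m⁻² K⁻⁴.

A = 4πr² = 4π × (1.29×10^11)² = 2.09×10^23 m².
From P = σAT⁴, T = (P / σA)^(1/4) = (1.07×10^30 / (5.67×10⁻⁸ × 2.09×10^23))^(1/4).
T = (9.02×10^13)^(1/4) = 3080 K.

T ≈ 3080 K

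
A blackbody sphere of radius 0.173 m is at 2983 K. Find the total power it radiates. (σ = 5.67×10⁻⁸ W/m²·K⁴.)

P ≈ 1.69×10^6 W

A = 4πr² = 4π × (0.173)² = 0.376 m².
P = σAT⁴ = 5.67×10⁻⁸ × 0.376 × (2983)⁴ = 5.67×10⁻⁸ × 0.376 × 7.92×10^13.
P = 1.69×10^6 W.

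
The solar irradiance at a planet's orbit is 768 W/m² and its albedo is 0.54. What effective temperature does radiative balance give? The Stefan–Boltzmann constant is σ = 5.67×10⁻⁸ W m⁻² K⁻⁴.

Power absorbed = (1−a)S·πR²; power emitted = 4πR²σT⁴. Equating and cancelling πR²:
T = ((1−a)S / 4σ)^(1/4) = (353 / (4 × 5.67×10⁻⁸))^(1/4) = (1.56×10^9)^(1/4).
T = 199 K.

T ≈ 199 K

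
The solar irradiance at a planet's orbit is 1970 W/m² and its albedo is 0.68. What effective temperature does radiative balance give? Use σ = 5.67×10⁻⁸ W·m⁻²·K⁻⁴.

T ≈ 230 K

Power absorbed = (1−a)S·πR²; power emitted = 4πR²σT⁴. Equating and cancelling πR²:
T = ((1−a)S / 4σ)^(1/4) = (630 / (4 × 5.67×10⁻⁸))^(1/4) = (2.78×10^9)^(1/4).
T = 230 K.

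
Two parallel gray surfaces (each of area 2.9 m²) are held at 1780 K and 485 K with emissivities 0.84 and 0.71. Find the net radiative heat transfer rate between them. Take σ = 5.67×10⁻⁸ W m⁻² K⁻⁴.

Q ≈ 1.03×10^6 W

For two large parallel gray plates, q = σ(T₁⁴ − T₂⁴) / (1/ε₁ + 1/ε₂ − 1).
1/ε₁ + 1/ε₂ − 1 = 1/0.84 + 1/0.71 − 1 = 1.599.
T₁⁴ − T₂⁴ = 1.00×10^13 − 5.53×10^10 = 9.98×10^12 K⁴.
q = 5.67×10⁻⁸ × 9.98×10^12 / 1.599 = 3.54×10^5 W/m².
Q = q·A = 3.54×10^5 × 2.9 = 1.03×10^6 W.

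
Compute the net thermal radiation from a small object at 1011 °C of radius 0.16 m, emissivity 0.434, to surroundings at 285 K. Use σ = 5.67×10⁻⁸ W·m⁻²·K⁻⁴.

A = 4πr² = 4π × (0.16)² = 0.322 m².
Convert: 1011 °C = 1284 K.
Q = εσA(T⁴ − T_s⁴). T⁴ − T_s⁴ = (1284)⁴ − (285)⁴ = 2.72×10^12 − 6.60×10^9 = 2.71×10^12 K⁴.
Q = 0.434 × 5.67×10⁻⁸ × 0.322 × 2.71×10^12 = 21500 W.

Q ≈ 21500 W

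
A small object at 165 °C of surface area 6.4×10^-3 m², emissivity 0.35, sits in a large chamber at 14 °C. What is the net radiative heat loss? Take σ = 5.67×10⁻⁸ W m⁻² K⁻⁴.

Q ≈ 3.81 W

Convert: 165 °C = 438 K; 14 °C = 287 K.
Q = εσA(T⁴ − T_s⁴). T⁴ − T_s⁴ = (438)⁴ − (287)⁴ = 3.68×10^10 − 6.78×10^9 = 3.00×10^10 K⁴.
Q = 0.35 × 5.67×10⁻⁸ × 6.40×10^-3 × 3.00×10^10 = 3.81 W.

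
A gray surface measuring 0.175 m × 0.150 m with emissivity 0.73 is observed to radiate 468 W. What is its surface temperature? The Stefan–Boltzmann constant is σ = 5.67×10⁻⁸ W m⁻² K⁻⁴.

T ≈ 810 K

A = 0.175 × 0.150 = 0.0262 m².
From P = εσAT⁴, T = (P / εσA)^(1/4) = (468 / (0.73 × 5.67×10⁻⁸ × 0.0262))^(1/4).
T = (4.31×10^11)^(1/4) = 810 K.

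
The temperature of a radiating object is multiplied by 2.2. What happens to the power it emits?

P ∝ T⁴, so the power scales as (2.2)⁴ = 23.4.

factor ≈ 23.4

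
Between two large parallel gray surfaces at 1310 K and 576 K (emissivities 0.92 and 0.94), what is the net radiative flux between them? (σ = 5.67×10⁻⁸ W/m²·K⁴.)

q ≈ 1.40×10^5 W/m²

For two large parallel gray plates, q = σ(T₁⁴ − T₂⁴) / (1/ε₁ + 1/ε₂ − 1).
1/ε₁ + 1/ε₂ − 1 = 1/0.92 + 1/0.94 − 1 = 1.151.
T₁⁴ − T₂⁴ = 2.94×10^12 − 1.10×10^11 = 2.83×10^12 K⁴.
q = 5.67×10⁻⁸ × 2.83×10^12 / 1.151 = 1.40×10^5 W/m².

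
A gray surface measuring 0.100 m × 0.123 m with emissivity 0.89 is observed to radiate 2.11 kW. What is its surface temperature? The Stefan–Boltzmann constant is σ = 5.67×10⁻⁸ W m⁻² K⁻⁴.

A = 0.100 × 0.123 = 0.0123 m².
From P = εσAT⁴, T = (P / εσA)^(1/4) = (2110 / (0.89 × 5.67×10⁻⁸ × 0.0123))^(1/4).
T = (3.40×10^12)^(1/4) = 1360 K.

T ≈ 1360 K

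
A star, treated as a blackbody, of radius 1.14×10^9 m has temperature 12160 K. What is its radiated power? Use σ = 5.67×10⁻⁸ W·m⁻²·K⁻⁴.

A = 4πr² = 4π × (1.14×10^9)² = 1.63×10^19 m².
P = σAT⁴ = 5.67×10⁻⁸ × 1.63×10^19 × (12160)⁴ = 5.67×10⁻⁸ × 1.63×10^19 × 2.19×10^16.
P = 2.02×10^28 W.

P ≈ 2.02×10^28 W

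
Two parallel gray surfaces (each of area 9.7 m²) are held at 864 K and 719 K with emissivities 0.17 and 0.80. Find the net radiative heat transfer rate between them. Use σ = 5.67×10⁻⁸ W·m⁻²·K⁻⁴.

Q ≈ 26000 W

For two large parallel gray plates, q = σ(T₁⁴ − T₂⁴) / (1/ε₁ + 1/ε₂ − 1).
1/ε₁ + 1/ε₂ − 1 = 1/0.17 + 1/0.80 − 1 = 6.132.
T₁⁴ − T₂⁴ = 5.57×10^11 − 2.67×10^11 = 2.90×10^11 K⁴.
q = 5.67×10⁻⁸ × 2.90×10^11 / 6.132 = 2680 W/m².
Q = q·A = 2680 × 9.7 = 26000 W.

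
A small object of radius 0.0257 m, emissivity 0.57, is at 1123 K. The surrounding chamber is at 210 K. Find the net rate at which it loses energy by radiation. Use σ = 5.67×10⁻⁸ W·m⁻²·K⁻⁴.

A = 4πr² = 4π × (0.0257)² = 8.30×10^-3 m².
Q = εσA(T⁴ − T_s⁴). T⁴ − T_s⁴ = (1123)⁴ − (210)⁴ = 1.59×10^12 − 1.94×10^9 = 1.59×10^12 K⁴.
Q = 0.57 × 5.67×10⁻⁸ × 8.30×10^-3 × 1.59×10^12 = 426 W.

Q ≈ 426 W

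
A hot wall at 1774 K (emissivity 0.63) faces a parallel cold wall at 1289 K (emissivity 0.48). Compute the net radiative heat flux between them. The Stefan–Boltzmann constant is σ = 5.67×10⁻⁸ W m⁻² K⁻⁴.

For two large parallel gray plates, q = σ(T₁⁴ − T₂⁴) / (1/ε₁ + 1/ε₂ − 1).
1/ε₁ + 1/ε₂ − 1 = 1/0.63 + 1/0.48 − 1 = 2.671.
T₁⁴ − T₂⁴ = 9.90×10^12 − 2.76×10^12 = 7.14×10^12 K⁴.
q = 5.67×10⁻⁸ × 7.14×10^12 / 2.671 = 1.52×10^5 W/m².

q ≈ 1.52×10^5 W/m²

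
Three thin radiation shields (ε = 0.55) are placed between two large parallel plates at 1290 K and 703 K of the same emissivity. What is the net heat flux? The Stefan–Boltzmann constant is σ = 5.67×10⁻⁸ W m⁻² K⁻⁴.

q ≈ 13600 W/m²

Each of the 4 gaps contributes resistance (2/ε − 1) = 2/0.55 − 1 = 2.636; total = 10.55.
q = σ(T₁⁴ − T₂⁴) / 10.55 = 5.67×10⁻⁸ × 2.52×10^12 / 10.55 = 13600 W/m².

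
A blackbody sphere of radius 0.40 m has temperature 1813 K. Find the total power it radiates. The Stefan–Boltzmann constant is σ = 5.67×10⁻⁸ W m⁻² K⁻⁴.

A = 4πr² = 4π × (0.40)² = 2.01 m².
P = σAT⁴ = 5.67×10⁻⁸ × 2.01 × (1813)⁴ = 5.67×10⁻⁸ × 2.01 × 1.08×10^13.
P = 1.23×10^6 W.

P ≈ 1.23×10^6 W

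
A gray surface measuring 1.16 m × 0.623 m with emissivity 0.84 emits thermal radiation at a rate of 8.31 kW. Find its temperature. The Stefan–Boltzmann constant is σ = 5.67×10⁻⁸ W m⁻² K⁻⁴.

A = 1.16 × 0.623 = 0.723 m².
From P = εσAT⁴, T = (P / εσA)^(1/4) = (8310 / (0.84 × 5.67×10⁻⁸ × 0.723))^(1/4).
T = (2.41×10^11)^(1/4) = 701 K.

T ≈ 701 K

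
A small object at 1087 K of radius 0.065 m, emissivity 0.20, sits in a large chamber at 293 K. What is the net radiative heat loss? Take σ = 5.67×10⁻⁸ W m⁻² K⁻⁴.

Q ≈ 836 W

A = 4πr² = 4π × (0.065)² = 0.0531 m².
Q = εσA(T⁴ − T_s⁴). T⁴ − T_s⁴ = (1087)⁴ − (293)⁴ = 1.40×10^12 − 7.37×10^9 = 1.39×10^12 K⁴.
Q = 0.20 × 5.67×10⁻⁸ × 0.0531 × 1.39×10^12 = 836 W.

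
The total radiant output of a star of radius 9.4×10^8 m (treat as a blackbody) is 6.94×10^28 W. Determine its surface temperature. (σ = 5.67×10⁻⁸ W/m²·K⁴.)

A = 4πr² = 4π × (9.4×10^8)² = 1.11×10^19 m².
From P = σAT⁴, T = (P / σA)^(1/4) = (6.94×10^28 / (5.67×10⁻⁸ × 1.11×10^19))^(1/4).
T = (1.10×10^17)^(1/4) = 18200 K.

T ≈ 18200 K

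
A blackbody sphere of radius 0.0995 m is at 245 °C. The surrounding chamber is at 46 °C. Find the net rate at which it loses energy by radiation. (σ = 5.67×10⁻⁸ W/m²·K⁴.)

A = 4πr² = 4π × (0.0995)² = 0.124 m².
Convert: 245 °C = 518 K; 46 °C = 319 K.
Q = σA(T⁴ − T_s⁴). T⁴ − T_s⁴ = (518)⁴ − (319)⁴ = 7.20×10^10 − 1.04×10^10 = 6.16×10^10 K⁴.
Q = 5.67×10⁻⁸ × 0.124 × 6.16×10^10 = 435 W.

Q ≈ 435 W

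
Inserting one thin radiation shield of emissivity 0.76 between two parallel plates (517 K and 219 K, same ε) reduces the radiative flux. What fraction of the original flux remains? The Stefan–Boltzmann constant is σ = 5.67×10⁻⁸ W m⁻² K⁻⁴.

ratio ≈ 0.500

With N identical shields there are N+1 = 2 gaps in series, each with the same radiative resistance, so the flux falls to 1/(N+1) of its unshielded value.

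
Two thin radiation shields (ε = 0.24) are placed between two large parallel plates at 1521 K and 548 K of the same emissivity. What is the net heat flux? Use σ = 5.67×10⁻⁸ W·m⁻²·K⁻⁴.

Each of the 3 gaps contributes resistance (2/ε − 1) = 2/0.24 − 1 = 7.333; total = 22.00.
q = σ(T₁⁴ − T₂⁴) / 22.00 = 5.67×10⁻⁸ × 5.26×10^12 / 22.00 = 13600 W/m².

q ≈ 13600 W/m²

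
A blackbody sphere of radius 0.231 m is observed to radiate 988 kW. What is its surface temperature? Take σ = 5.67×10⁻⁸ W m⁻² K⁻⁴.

A = 4πr² = 4π × (0.231)² = 0.671 m².
From P = σAT⁴, T = (P / σA)^(1/4) = (9.88×10^5 / (5.67×10⁻⁸ × 0.671))^(1/4).
T = (2.60×10^13)^(1/4) = 2260 K.

T ≈ 2260 K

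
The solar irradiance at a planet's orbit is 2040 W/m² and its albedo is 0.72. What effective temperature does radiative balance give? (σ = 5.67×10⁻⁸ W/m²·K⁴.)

Power absorbed = (1−a)S·πR²; power emitted = 4πR²σT⁴. Equating and cancelling πR²:
T = ((1−a)S / 4σ)^(1/4) = (571 / (4 × 5.67×10⁻⁸))^(1/4) = (2.52×10^9)^(1/4).
T = 224 K.

T ≈ 224 K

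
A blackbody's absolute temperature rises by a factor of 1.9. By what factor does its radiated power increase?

P ∝ T⁴, so the power scales as (1.9)⁴ = 13.0.

factor ≈ 13.0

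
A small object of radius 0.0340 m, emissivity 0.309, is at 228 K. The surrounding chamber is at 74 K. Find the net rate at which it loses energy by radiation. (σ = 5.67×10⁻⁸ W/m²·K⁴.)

Q ≈ 0.680 W

A = 4πr² = 4π × (0.0340)² = 0.0145 m².
Q = εσA(T⁴ − T_s⁴). T⁴ − T_s⁴ = (228)⁴ − (74)⁴ = 2.70×10^9 − 3.00×10^7 = 2.67×10^9 K⁴.
Q = 0.309 × 5.67×10⁻⁸ × 0.0145 × 2.67×10^9 = 0.680 W.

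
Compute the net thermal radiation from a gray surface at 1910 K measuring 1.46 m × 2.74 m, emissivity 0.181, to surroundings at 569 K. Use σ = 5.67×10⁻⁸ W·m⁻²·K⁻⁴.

A = 1.46 × 2.74 = 4.00 m².
Q = εσA(T⁴ − T_s⁴). T⁴ − T_s⁴ = (1910)⁴ − (569)⁴ = 1.33×10^13 − 1.05×10^11 = 1.32×10^13 K⁴.
Q = 0.181 × 5.67×10⁻⁸ × 4.00 × 1.32×10^13 = 5.42×10^5 W.

Q ≈ 5.42×10^5 W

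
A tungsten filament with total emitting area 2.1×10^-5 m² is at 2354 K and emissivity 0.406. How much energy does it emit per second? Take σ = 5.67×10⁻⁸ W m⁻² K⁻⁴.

Stefan–Boltzmann: P = εσAT⁴ = 0.406 × 5.67×10⁻⁸ × 2.10×10^-5 × (2354)⁴ = 0.406 × 5.67×10⁻⁸ × 2.10×10^-5 × 3.07×10^13.
P = 14.8 W.

P ≈ 14.8 W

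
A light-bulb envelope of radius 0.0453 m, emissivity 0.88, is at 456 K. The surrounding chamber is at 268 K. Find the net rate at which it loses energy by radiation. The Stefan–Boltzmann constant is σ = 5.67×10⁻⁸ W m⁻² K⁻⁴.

A = 4πr² = 4π × (0.0453)² = 0.0258 m².
Q = εσA(T⁴ − T_s⁴). T⁴ − T_s⁴ = (456)⁴ − (268)⁴ = 4.32×10^10 − 5.16×10^9 = 3.81×10^10 K⁴.
Q = 0.88 × 5.67×10⁻⁸ × 0.0258 × 3.81×10^10 = 49.0 W.

Q ≈ 49.0 W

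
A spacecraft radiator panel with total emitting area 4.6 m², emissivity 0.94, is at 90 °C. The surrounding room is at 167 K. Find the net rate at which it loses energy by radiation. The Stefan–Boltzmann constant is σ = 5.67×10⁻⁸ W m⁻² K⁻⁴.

Convert: 90 °C = 363 K.
Q = εσA(T⁴ − T_s⁴). T⁴ − T_s⁴ = (363)⁴ − (167)⁴ = 1.74×10^10 − 7.78×10^8 = 1.66×10^10 K⁴.
Q = 0.94 × 5.67×10⁻⁸ × 4.60 × 1.66×10^10 = 4070 W.

Q ≈ 4070 W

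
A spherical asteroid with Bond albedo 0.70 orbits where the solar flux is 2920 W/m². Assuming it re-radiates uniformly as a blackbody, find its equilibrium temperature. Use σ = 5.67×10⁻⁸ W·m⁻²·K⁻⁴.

T ≈ 249 K

Power absorbed = (1−a)S·πR²; power emitted = 4πR²σT⁴. Equating and cancelling πR²:
T = ((1−a)S / 4σ)^(1/4) = (876 / (4 × 5.67×10⁻⁸))^(1/4) = (3.86×10^9)^(1/4).
T = 249 K.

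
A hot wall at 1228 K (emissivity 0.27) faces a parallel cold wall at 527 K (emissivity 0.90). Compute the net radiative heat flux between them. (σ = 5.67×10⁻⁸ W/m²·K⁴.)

For two large parallel gray plates, q = σ(T₁⁴ − T₂⁴) / (1/ε₁ + 1/ε₂ − 1).
1/ε₁ + 1/ε₂ − 1 = 1/0.27 + 1/0.90 − 1 = 3.815.
T₁⁴ − T₂⁴ = 2.27×10^12 − 7.71×10^10 = 2.20×10^12 K⁴.
q = 5.67×10⁻⁸ × 2.20×10^12 / 3.815 = 32700 W/m².

q ≈ 32700 W/m²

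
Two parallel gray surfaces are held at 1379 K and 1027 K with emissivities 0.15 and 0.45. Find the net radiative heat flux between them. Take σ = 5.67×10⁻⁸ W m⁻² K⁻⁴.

For two large parallel gray plates, q = σ(T₁⁴ − T₂⁴) / (1/ε₁ + 1/ε₂ − 1).
1/ε₁ + 1/ε₂ − 1 = 1/0.15 + 1/0.45 − 1 = 7.889.
T₁⁴ − T₂⁴ = 3.62×10^12 − 1.11×10^12 = 2.50×10^12 K⁴.
q = 5.67×10⁻⁸ × 2.50×10^12 / 7.889 = 18000 W/m².

q ≈ 18000 W/m²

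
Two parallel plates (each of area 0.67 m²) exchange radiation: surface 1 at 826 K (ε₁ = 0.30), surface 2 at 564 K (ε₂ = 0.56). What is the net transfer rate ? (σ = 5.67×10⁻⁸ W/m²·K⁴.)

For two large parallel gray plates, q = σ(T₁⁴ − T₂⁴) / (1/ε₁ + 1/ε₂ − 1).
1/ε₁ + 1/ε₂ − 1 = 1/0.30 + 1/0.56 − 1 = 4.119.
T₁⁴ − T₂⁴ = 4.66×10^11 − 1.01×10^11 = 3.64×10^11 K⁴.
q = 5.67×10⁻⁸ × 3.64×10^11 / 4.119 = 5010 W/m².
Q = q·A = 5010 × 0.67 = 3360 W.

Q ≈ 3360 W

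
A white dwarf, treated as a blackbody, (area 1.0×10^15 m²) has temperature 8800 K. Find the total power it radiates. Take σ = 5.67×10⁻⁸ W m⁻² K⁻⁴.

P = σAT⁴ = 5.67×10⁻⁸ × 1.00×10^15 × (8800)⁴ = 5.67×10⁻⁸ × 1.00×10^15 × 6.00×10^15.
P = 3.40×10^23 W.

P ≈ 3.40×10^23 W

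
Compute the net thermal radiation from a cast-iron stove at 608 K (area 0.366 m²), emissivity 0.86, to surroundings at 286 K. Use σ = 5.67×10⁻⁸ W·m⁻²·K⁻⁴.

Q ≈ 2320 W

Q = εσA(T⁴ − T_s⁴). T⁴ − T_s⁴ = (608)⁴ − (286)⁴ = 1.37×10^11 − 6.69×10^9 = 1.30×10^11 K⁴.
Q = 0.86 × 5.67×10⁻⁸ × 0.366 × 1.30×10^11 = 2320 W.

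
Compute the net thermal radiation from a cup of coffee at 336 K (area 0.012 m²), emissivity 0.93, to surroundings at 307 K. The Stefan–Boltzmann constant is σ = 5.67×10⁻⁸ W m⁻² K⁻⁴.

Q ≈ 2.44 W

Q = εσA(T⁴ − T_s⁴). T⁴ − T_s⁴ = (336)⁴ − (307)⁴ = 1.27×10^10 − 8.88×10^9 = 3.86×10^9 K⁴.
Q = 0.93 × 5.67×10⁻⁸ × 0.0120 × 3.86×10^9 = 2.44 W.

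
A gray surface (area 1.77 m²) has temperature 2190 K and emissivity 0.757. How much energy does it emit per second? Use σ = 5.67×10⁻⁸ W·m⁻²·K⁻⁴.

P ≈ 1.75×10^6 W

Stefan–Boltzmann: P = εσAT⁴ = 0.757 × 5.67×10⁻⁸ × 1.77 × (2190)⁴ = 0.757 × 5.67×10⁻⁸ × 1.77 × 2.30×10^13.
P = 1.75×10^6 W.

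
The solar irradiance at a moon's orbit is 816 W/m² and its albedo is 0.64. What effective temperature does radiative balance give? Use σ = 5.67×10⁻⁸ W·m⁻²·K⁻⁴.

Power absorbed = (1−a)S·πR²; power emitted = 4πR²σT⁴. Equating and cancelling πR²:
T = ((1−a)S / 4σ)^(1/4) = (294 / (4 × 5.67×10⁻⁸))^(1/4) = (1.30×10^9)^(1/4).
T = 190 K.

T ≈ 190 K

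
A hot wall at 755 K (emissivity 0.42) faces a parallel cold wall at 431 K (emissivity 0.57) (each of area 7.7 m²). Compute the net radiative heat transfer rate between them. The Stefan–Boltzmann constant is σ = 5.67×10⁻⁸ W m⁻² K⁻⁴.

For two large parallel gray plates, q = σ(T₁⁴ − T₂⁴) / (1/ε₁ + 1/ε₂ − 1).
1/ε₁ + 1/ε₂ − 1 = 1/0.42 + 1/0.57 − 1 = 3.135.
T₁⁴ − T₂⁴ = 3.25×10^11 − 3.45×10^10 = 2.90×10^11 K⁴.
q = 5.67×10⁻⁸ × 2.90×10^11 / 3.135 = 5250 W/m².
Q = q·A = 5250 × 7.7 = 40400 W.

Q ≈ 40400 W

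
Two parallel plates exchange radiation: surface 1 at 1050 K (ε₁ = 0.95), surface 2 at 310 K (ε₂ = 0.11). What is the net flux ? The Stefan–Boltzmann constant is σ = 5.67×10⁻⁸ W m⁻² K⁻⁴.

For two large parallel gray plates, q = σ(T₁⁴ − T₂⁴) / (1/ε₁ + 1/ε₂ − 1).
1/ε₁ + 1/ε₂ − 1 = 1/0.95 + 1/0.11 − 1 = 9.144.
T₁⁴ − T₂⁴ = 1.22×10^12 − 9.24×10^9 = 1.21×10^12 K⁴.
q = 5.67×10⁻⁸ × 1.21×10^12 / 9.144 = 7480 W/m².

q ≈ 7480 W/m²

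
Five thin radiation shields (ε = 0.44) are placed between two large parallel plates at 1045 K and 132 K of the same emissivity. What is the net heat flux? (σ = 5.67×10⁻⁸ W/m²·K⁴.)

q ≈ 3180 W/m²

Each of the 6 gaps contributes resistance (2/ε − 1) = 2/0.44 − 1 = 3.545; total = 21.27.
q = σ(T₁⁴ − T₂⁴) / 21.27 = 5.67×10⁻⁸ × 1.19×10^12 / 21.27 = 3180 W/m².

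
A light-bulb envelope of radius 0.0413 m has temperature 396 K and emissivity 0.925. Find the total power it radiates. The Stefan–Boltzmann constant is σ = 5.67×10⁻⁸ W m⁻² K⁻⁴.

P ≈ 27.6 W

A = 4πr² = 4π × (0.0413)² = 0.0214 m².
P = εσAT⁴ = 0.925 × 5.67×10⁻⁸ × 0.0214 × (396)⁴ = 0.925 × 5.67×10⁻⁸ × 0.0214 × 2.46×10^10.
P = 27.6 W.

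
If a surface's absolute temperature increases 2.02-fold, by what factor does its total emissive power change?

factor ≈ 16.6

P ∝ T⁴, so the power scales as (2.02)⁴ = 16.6.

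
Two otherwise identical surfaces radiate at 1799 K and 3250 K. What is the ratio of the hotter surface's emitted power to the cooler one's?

P ∝ T⁴, so the ratio is (3250/1799)⁴ = (1.807)⁴ = 10.7.

ratio ≈ 10.7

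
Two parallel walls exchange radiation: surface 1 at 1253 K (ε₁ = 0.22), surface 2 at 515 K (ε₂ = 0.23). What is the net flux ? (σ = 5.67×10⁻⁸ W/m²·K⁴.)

q ≈ 17200 W/m²

For two large parallel gray plates, q = σ(T₁⁴ − T₂⁴) / (1/ε₁ + 1/ε₂ − 1).
1/ε₁ + 1/ε₂ − 1 = 1/0.22 + 1/0.23 − 1 = 7.893.
T₁⁴ − T₂⁴ = 2.46×10^12 − 7.03×10^10 = 2.39×10^12 K⁴.
q = 5.67×10⁻⁸ × 2.39×10^12 / 7.893 = 17200 W/m².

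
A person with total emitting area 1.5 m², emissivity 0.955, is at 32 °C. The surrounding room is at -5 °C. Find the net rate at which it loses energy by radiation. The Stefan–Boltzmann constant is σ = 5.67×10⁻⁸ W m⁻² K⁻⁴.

Convert: 32 °C = 305 K; -5 °C = 268 K.
Q = εσA(T⁴ − T_s⁴). T⁴ − T_s⁴ = (305)⁴ − (268)⁴ = 8.65×10^9 − 5.16×10^9 = 3.49×10^9 K⁴.
Q = 0.955 × 5.67×10⁻⁸ × 1.50 × 3.49×10^9 = 284 W.

Q ≈ 284 W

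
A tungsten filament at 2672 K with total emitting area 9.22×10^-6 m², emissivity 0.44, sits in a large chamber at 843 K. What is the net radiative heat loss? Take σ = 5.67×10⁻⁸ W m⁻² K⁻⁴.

Q = εσA(T⁴ − T_s⁴). T⁴ − T_s⁴ = (2672)⁴ − (843)⁴ = 5.10×10^13 − 5.05×10^11 = 5.05×10^13 K⁴.
Q = 0.44 × 5.67×10⁻⁸ × 9.22×10^-6 × 5.05×10^13 = 11.6 W.

Q ≈ 11.6 W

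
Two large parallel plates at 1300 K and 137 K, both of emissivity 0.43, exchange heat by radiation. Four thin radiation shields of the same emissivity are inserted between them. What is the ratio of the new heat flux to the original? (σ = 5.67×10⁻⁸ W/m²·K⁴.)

With N identical shields there are N+1 = 5 gaps in series, each with the same radiative resistance, so the flux falls to 1/(N+1) of its unshielded value.

ratio ≈ 0.200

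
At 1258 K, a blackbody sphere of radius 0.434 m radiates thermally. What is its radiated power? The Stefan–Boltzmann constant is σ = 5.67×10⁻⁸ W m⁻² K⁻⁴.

P ≈ 3.36×10^5 W

A = 4πr² = 4π × (0.434)² = 2.37 m².
P = σAT⁴ = 5.67×10⁻⁸ × 2.37 × (1258)⁴ = 5.67×10⁻⁸ × 2.37 × 2.50×10^12.
P = 3.36×10^5 W.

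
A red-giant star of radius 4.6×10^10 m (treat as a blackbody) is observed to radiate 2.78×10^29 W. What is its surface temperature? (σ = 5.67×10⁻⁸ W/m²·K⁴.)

A = 4πr² = 4π × (4.6×10^10)² = 2.66×10^22 m².
From P = σAT⁴, T = (P / σA)^(1/4) = (2.78×10^29 / (5.67×10⁻⁸ × 2.66×10^22))^(1/4).
T = (1.84×10^14)^(1/4) = 3680 K.

T ≈ 3680 K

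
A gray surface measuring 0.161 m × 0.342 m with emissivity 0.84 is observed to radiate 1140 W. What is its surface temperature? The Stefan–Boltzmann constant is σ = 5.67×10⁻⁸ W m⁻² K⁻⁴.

A = 0.161 × 0.342 = 0.0551 m².
From P = εσAT⁴, T = (P / εσA)^(1/4) = (1140 / (0.84 × 5.67×10⁻⁸ × 0.0551))^(1/4).
T = (4.35×10^11)^(1/4) = 812 K.

T ≈ 812 K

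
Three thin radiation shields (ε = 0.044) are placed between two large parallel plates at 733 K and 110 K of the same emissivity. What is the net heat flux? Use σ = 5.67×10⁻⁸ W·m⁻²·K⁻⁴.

q ≈ 92.0 W/m²

Each of the 4 gaps contributes resistance (2/ε − 1) = 2/0.044 − 1 = 44.45; total = 177.8.
q = σ(T₁⁴ − T₂⁴) / 177.8 = 5.67×10⁻⁸ × 2.89×10^11 / 177.8 = 92.0 W/m².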